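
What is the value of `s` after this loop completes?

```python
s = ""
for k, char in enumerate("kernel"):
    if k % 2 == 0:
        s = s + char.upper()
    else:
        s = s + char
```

Uppercase even positions in 'kernel'
`s` takes the values: "" → "K" → "Ke" → "KeR" → "KeRn" → "KeRnE" → "KeRnEl"

Answer: "KeRnEl"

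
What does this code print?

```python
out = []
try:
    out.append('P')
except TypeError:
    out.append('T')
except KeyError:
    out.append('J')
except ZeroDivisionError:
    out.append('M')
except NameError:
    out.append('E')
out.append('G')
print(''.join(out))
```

Execution trace: 'P' (try body, no exception) → 'G' (after the try/except). Output: PG

Answer: PG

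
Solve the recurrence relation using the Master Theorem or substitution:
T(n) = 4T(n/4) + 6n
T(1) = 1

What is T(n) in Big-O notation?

By Master Theorem: a=4, b=4, f(n)=6n. Since log_4(4) = 1 and f(n) = Θ(n^1), Case 2 applies. T(n) = O(n log n).

Answer: O(n log n)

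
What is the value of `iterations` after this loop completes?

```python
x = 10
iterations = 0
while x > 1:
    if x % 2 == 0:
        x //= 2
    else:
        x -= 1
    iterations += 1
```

Steps to reduce 10 to 1
`iterations` takes the values: 0 → 1 → 2 → 3 → 4

Answer: 4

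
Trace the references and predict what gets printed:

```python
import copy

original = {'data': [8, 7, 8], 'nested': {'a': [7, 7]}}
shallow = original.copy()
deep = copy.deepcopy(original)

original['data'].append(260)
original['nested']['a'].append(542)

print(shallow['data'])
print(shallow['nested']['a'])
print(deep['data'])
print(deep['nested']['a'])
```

Key concept: comparing shallow vs deep copy.
Step by step:
`original = {'data': [8, 7, 8], 'nested': {'a': [7, 7]}}` → original = {'data': [8, 7, 8], 'nested': {'a': [7, 7]}}
`shallow = original.copy()` → shallow = {'data': [8, 7, 8], 'nested': {'a': [7, 7]}}
`deep = copy.deepcopy(original)` → deep = {'data': [8, 7, 8], 'nested': {'a': [7, 7]}}
`original['data'].append(260)` → original = {'data': [8, 7, 8, 260], 'nested': {'a': [7, 7]}}; shallow = {'data': [8, 7, 8, 260], 'nested': {'a': [7, 7]}}
`original['nested']['a'].append(542)` → original = {'data': [8, 7, 8, 260], 'nested': {'a': [7, 7, 542]}}; shallow = {'data': [8, 7, 8, 260], 'nested': {'a': [7, 7, 542]}}
`print(shallow['data'])` → prints [8, 7, 8, 260]
`print(shallow['nested']['a'])` → prints [7, 7, 542]
`print(deep['data'])` → prints [8, 7, 8]
`print(deep['nested']['a'])` → prints [7, 7]

Answer:
[8, 7, 8, 260]
[7, 7, 542]
[8, 7, 8]
[7, 7]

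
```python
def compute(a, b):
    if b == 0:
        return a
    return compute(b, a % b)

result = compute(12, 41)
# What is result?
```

compute(12, 41) -> compute(41, 12) -> compute(12, 5) -> compute(5, 2) -> compute(2, 1) -> compute(1, 0) -> 1

Answer: 1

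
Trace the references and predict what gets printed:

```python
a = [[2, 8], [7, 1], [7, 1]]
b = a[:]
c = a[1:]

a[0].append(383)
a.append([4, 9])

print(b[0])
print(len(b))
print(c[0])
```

Key concept: slice with nested mutation.
Step by step:
`a = [[2, 8], [7, 1], [7, 1]]` → a = [[2, 8], [7, 1], [7, 1]]
`b = a[:]` → b = [[2, 8], [7, 1], [7, 1]]
`c = a[1:]` → c = [[7, 1], [7, 1]]
`a[0].append(383)` → a = [[2, 8, 383], [7, 1], [7, 1]]; b = [[2, 8, 383], [7, 1], [7, 1]]
`a.append([4, 9])` → a = [[2, 8, 383], [7, 1], [7, 1], [4, 9]]
`print(b[0])` → prints [2, 8, 383]
`print(len(b))` → prints 3
`print(c[0])` → prints [7, 1]

Answer:
[2, 8, 383]
3
[7, 1]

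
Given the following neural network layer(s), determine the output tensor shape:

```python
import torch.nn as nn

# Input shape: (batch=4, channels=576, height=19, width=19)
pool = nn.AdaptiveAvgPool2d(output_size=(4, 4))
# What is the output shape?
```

Input: (4, 576, 19, 19) -> Output: (4, 576, 4, 4)

Answer: (4, 576, 4, 4)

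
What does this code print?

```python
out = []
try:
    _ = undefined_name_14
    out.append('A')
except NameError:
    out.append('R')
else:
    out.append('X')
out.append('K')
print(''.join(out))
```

Execution trace: 'R' (except NameError) → 'K' (after the try/except). Output: RK

Answer: RK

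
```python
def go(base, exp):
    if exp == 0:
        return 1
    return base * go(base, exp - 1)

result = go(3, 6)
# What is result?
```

go(3, 6) = 3 * 3 * 3 * 3 * 3 * 3 = 729

Answer: 729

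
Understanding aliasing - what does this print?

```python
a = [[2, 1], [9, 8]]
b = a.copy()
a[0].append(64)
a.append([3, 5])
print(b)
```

Key concept: shallow copy with nested lists.
Step by step:
`a = [[2, 1], [9, 8]]` → a = [[2, 1], [9, 8]]
`b = a.copy()` → b = [[2, 1], [9, 8]]
`a[0].append(64)` → a = [[2, 1, 64], [9, 8]]; b = [[2, 1, 64], [9, 8]]
`a.append([3, 5])` → a = [[2, 1, 64], [9, 8], [3, 5]]
`print(b)` → prints [[2, 1, 64], [9, 8]]

Answer: [[2, 1, 64], [9, 8]]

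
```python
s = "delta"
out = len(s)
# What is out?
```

Trace:
`s = "delta"` → s = 'delta'
`out = len(s)` → out = 5
So out = 5

Answer: 5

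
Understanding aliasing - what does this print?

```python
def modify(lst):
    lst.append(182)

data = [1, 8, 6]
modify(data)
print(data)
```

Key concept: function modifies passed list.
Step by step:
`data = [1, 8, 6]` → data = [1, 8, 6]
`modify(data)` → data = [1, 8, 6, 182]
`print(data)` → prints [1, 8, 6, 182]

Answer: [1, 8, 6, 182]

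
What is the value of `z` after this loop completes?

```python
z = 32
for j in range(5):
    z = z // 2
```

Halve 5 times: 32 // 2^5 = 1
`z` takes the values: 32 → 16 → 8 → 4 → 2 → 1

Answer: 1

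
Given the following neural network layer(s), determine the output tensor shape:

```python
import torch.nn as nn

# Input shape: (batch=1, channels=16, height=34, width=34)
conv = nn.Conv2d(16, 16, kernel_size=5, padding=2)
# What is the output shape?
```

Input: (1, 16, 34, 34) -> Output: (1, 16, 34, 34)

Answer: (1, 16, 34, 34)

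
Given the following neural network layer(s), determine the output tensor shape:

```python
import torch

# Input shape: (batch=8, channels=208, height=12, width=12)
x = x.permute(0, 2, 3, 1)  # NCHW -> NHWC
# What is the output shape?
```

Input: (8, 208, 12, 12) -> Output: (8, 12, 12, 208)

Answer: (8, 12, 12, 208)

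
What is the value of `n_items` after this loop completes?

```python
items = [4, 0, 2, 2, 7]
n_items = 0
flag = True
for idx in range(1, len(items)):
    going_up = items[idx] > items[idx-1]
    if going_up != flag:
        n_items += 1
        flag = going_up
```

Count direction changes in [4, 0, 2, 2, 7]
`n_items` takes the values: 0 → 1 → 2 → 3 → 4

Answer: 4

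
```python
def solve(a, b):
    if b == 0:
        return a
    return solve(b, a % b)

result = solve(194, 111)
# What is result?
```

solve(194, 111) -> solve(111, 83) -> solve(83, 28) -> solve(28, 27) -> solve(27, 1) -> solve(1, 0) -> 1

Answer: 1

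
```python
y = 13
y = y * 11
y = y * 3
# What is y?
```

Trace:
`y = 13` → y = 13
`y = y * 11` → y = 143
`y = y * 3` → y = 429
So y = 429

Answer: 429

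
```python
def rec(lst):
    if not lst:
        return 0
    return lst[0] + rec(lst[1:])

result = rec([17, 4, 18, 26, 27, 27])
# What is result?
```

17 + 4 + 18 + 26 + 27 + 27 + 0 = 119

Answer: 119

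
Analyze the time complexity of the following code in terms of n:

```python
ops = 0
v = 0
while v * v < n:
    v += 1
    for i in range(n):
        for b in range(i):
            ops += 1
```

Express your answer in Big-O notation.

Each loop level contributes: √n × n × n. Multiplying the contributions gives O(n^2√n).

Answer: O(n^2√n)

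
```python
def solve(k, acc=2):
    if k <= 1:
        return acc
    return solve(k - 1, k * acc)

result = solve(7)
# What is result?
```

Accumulator trace (n, acc): (7, 2) -> (6, 14) -> (5, 84) -> (4, 420) -> (3, 1680) -> (2, 5040) -> (1, 10080) -> return 10080

Answer: 10080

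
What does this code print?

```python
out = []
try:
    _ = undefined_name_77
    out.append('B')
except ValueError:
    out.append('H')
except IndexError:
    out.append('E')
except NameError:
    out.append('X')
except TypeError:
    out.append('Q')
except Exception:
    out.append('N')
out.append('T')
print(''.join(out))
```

Execution trace: 'X' (except NameError) → 'T' (after the try/except). Output: XT

Answer: XT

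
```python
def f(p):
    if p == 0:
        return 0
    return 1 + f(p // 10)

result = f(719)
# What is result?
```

Count of digits of 719: 3

Answer: 3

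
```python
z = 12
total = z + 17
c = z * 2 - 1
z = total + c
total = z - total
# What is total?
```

Trace:
`z = 12` → z = 12
`total = z + 17` → total = 29
`c = z * 2 - 1` → c = 23
`z = total + c` → z = 52
`total = z - total` → total = 23
So total = 23

Answer: 23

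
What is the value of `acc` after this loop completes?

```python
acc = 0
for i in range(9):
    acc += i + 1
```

Start at 0, add 1 to 9 = 45
`acc` takes the values: 0 → 1 → 3 → 6 → 10 → 15 → 21 → 28 → 36 → 45

Answer: 45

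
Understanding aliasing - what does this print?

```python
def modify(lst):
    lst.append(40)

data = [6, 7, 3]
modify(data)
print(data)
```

Key concept: function modifies passed list.
Step by step:
`data = [6, 7, 3]` → data = [6, 7, 3]
`modify(data)` → data = [6, 7, 3, 40]
`print(data)` → prints [6, 7, 3, 40]

Answer: [6, 7, 3, 40]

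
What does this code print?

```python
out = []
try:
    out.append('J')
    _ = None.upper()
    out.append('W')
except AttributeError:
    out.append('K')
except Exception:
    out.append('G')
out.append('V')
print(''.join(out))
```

Execution trace: 'J' (try body) → 'K' (except AttributeError) → 'V' (after the try/except). Output: JKV

Answer: JKV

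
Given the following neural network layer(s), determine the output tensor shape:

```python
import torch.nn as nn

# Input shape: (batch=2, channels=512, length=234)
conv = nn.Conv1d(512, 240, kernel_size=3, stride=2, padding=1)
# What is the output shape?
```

Input: (2, 512, 234) -> Output: (2, 240, 117)

Answer: (2, 240, 117)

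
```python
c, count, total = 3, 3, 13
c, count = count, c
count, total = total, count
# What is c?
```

Trace:
`c, count, total = 3, 3, 13` → c = 3; count = 3; total = 13
`c, count = count, c` → c = 3; count = 3
`count, total = total, count` → count = 13; total = 3
So c = 3

Answer: 3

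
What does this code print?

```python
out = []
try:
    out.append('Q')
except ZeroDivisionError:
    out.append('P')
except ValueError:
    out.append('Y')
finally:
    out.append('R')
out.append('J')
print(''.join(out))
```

Execution trace: 'Q' (try body, no exception) → 'R' (finally) → 'J' (after the try/except). Output: QRJ

Answer: QRJ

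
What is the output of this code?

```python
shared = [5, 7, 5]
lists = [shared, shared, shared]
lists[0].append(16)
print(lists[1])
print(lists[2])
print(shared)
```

Key concept: list of same reference.
Step by step:
`shared = [5, 7, 5]` → shared = [5, 7, 5]
`lists = [shared, shared, shared]` → lists = [[5, 7, 5], [5, 7, 5], [5, 7, 5]]
`lists[0].append(16)` → shared = [5, 7, 5, 16]; lists = [[5, 7, 5, 16], [5, 7, 5, 16], [5, 7, 5, 16]]
`print(lists[1])` → prints [5, 7, 5, 16]
`print(lists[2])` → prints [5, 7, 5, 16]
`print(shared)` → prints [5, 7, 5, 16]

Answer:
[5, 7, 5, 16]
[5, 7, 5, 16]
[5, 7, 5, 16]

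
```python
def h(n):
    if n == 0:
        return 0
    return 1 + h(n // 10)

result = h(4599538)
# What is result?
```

Count of digits of 4599538: 7

Answer: 7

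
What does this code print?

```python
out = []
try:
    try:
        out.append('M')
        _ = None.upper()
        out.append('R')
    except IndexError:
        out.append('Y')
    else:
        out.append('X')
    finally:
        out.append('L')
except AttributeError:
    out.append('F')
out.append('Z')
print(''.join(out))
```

Execution trace: 'M' (inner try body) → 'L' (inner finally) → 'F' (outer except AttributeError) → 'Z' (after the try/except). Output: MLFZ

Answer: MLFZ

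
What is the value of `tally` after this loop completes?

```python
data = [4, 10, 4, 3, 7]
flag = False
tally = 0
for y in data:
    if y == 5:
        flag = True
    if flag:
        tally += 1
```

Count elements after first 5 in [4, 10, 4, 3, 7]
`tally` takes the values: 0

Answer: 0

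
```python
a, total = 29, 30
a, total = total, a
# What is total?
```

Trace:
`a, total = 29, 30` → a = 29; total = 30
`a, total = total, a` → a = 30; total = 29
So total = 29

Answer: 29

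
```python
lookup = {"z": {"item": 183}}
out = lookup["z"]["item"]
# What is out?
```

Trace:
`lookup = {"z": {"item": 183}}` → lookup = {'z': {'item': 183}}
`out = lookup["z"]["item"]` → out = 183
So out = 183

Answer: 183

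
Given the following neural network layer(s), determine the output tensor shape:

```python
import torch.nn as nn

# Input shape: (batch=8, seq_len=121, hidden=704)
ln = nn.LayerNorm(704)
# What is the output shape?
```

Input: (8, 121, 704) -> Output: (8, 121, 704)

Answer: (8, 121, 704)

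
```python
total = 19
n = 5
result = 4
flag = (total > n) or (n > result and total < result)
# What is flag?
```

Trace:
`total = 19` → total = 19
`n = 5` → n = 5
`result = 4` → result = 4
`flag = (total > n) or (n > result and total < result)` → flag = True
So flag = True

Answer: True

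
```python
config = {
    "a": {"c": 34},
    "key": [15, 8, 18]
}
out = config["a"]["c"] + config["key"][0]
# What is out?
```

Trace:
`config = { ...` → config = {'a': {'c': 34}, 'key': [15, 8, 18]}
`out = config["a"]["c"] + config["key"][0]` → out = 49
So out = 49

Answer: 49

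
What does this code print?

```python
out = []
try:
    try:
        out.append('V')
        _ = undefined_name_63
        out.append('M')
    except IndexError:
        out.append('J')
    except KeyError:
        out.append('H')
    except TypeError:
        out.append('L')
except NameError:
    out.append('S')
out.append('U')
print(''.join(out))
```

Execution trace: 'V' (inner try body) → 'S' (outer except NameError) → 'U' (after the try/except). Output: VSU

Answer: VSU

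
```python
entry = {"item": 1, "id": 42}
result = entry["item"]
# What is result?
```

Trace:
`entry = {"item": 1, "id": 42}` → entry = {'item': 1, 'id': 42}
`result = entry["item"]` → result = 1
So result = 1

Answer: 1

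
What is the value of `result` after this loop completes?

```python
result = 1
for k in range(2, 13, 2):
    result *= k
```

Product of even numbers 2 to 12
`result` takes the values: 1 → 2 → 8 → 48 → 384 → 3840 → 46080

Answer: 46080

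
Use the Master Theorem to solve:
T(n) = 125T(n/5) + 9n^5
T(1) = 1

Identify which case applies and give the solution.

a=125, b=5, f(n)=9n^5. log_5(125) = 3. Since c=5 > 3 and the regularity condition holds (125(n/5)^5 = (125/5^5)n^5 with 125/5^5 < 1), Case 3 applies: T(n) = Θ(f(n)) = O(n^5).

Answer: O(n^5) - Case 3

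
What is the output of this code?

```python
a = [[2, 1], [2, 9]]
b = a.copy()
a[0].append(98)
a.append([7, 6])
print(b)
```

Key concept: shallow copy with nested lists.
Step by step:
`a = [[2, 1], [2, 9]]` → a = [[2, 1], [2, 9]]
`b = a.copy()` → b = [[2, 1], [2, 9]]
`a[0].append(98)` → a = [[2, 1, 98], [2, 9]]; b = [[2, 1, 98], [2, 9]]
`a.append([7, 6])` → a = [[2, 1, 98], [2, 9], [7, 6]]
`print(b)` → prints [[2, 1, 98], [2, 9]]

Answer: [[2, 1, 98], [2, 9]]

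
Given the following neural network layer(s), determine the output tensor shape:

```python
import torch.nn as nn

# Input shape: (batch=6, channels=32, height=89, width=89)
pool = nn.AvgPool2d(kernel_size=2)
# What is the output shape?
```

Input: (6, 32, 89, 89) -> Output: (6, 32, 44, 44)

Answer: (6, 32, 44, 44)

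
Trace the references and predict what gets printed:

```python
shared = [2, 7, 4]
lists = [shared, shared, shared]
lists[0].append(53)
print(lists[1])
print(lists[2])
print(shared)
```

Key concept: list of same reference.
Step by step:
`shared = [2, 7, 4]` → shared = [2, 7, 4]
`lists = [shared, shared, shared]` → lists = [[2, 7, 4], [2, 7, 4], [2, 7, 4]]
`lists[0].append(53)` → shared = [2, 7, 4, 53]; lists = [[2, 7, 4, 53], [2, 7, 4, 53], [2, 7, 4, 53]]
`print(lists[1])` → prints [2, 7, 4, 53]
`print(lists[2])` → prints [2, 7, 4, 53]
`print(shared)` → prints [2, 7, 4, 53]

Answer:
[2, 7, 4, 53]
[2, 7, 4, 53]
[2, 7, 4, 53]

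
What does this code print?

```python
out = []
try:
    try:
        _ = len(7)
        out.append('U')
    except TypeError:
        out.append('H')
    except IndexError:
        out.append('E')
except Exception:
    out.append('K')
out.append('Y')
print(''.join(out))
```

Execution trace: 'H' (inner except TypeError) → 'Y' (after the try/except). Output: HY

Answer: HY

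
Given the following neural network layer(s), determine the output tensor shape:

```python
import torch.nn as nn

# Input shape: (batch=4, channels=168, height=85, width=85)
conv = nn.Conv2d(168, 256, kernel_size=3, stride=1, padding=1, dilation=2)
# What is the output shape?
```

Input: (4, 168, 85, 85) -> Output: (4, 256, 83, 83)

Answer: (4, 256, 83, 83)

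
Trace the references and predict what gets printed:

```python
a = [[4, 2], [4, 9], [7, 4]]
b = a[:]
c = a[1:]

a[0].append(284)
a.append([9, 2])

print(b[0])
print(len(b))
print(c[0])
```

Key concept: slice with nested mutation.
Step by step:
`a = [[4, 2], [4, 9], [7, 4]]` → a = [[4, 2], [4, 9], [7, 4]]
`b = a[:]` → b = [[4, 2], [4, 9], [7, 4]]
`c = a[1:]` → c = [[4, 9], [7, 4]]
`a[0].append(284)` → a = [[4, 2, 284], [4, 9], [7, 4]]; b = [[4, 2, 284], [4, 9], [7, 4]]
`a.append([9, 2])` → a = [[4, 2, 284], [4, 9], [7, 4], [9, 2]]
`print(b[0])` → prints [4, 2, 284]
`print(len(b))` → prints 3
`print(c[0])` → prints [4, 9]

Answer:
[4, 2, 284]
3
[4, 9]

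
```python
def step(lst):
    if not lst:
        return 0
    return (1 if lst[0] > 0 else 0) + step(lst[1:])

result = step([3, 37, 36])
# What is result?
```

Count of positive elements in [3, 37, 36] = 3

Answer: 3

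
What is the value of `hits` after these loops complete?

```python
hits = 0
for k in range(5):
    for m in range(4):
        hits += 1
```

5 * 4 = 20
`hits` takes the values: 0 → 1 → 2 → 3 → 4 → 5 → 6 → 7 → 8 → 9 → 10 → 11 → 12 → 13 → 14 → 15 → 16 → 17 → 18 → 19 → 20

Answer: 20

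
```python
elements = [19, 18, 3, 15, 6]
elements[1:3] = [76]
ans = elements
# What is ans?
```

Trace:
`elements = [19, 18, 3, 15, 6]` → elements = [19, 18, 3, 15, 6]
`elements[1:3] = [76]` → elements = [19, 76, 15, 6]
`ans = elements` → ans = [19, 76, 15, 6]
So ans = [19, 76, 15, 6]

Answer: [19, 76, 15, 6]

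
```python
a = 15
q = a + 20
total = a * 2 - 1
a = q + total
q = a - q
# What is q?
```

Trace:
`a = 15` → a = 15
`q = a + 20` → q = 35
`total = a * 2 - 1` → total = 29
`a = q + total` → a = 64
`q = a - q` → q = 29
So q = 29

Answer: 29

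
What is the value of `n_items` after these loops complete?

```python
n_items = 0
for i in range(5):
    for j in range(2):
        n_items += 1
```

5 * 2 = 10
`n_items` takes the values: 0 → 1 → 2 → 3 → 4 → 5 → 6 → 7 → 8 → 9 → 10

Answer: 10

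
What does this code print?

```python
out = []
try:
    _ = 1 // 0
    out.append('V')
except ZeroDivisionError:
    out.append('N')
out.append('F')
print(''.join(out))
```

Execution trace: 'N' (except ZeroDivisionError) → 'F' (after the try/except). Output: NF

Answer: NF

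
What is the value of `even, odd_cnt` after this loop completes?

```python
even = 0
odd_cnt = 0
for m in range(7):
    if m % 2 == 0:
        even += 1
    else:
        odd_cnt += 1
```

Count evens and odds in range(7)
`even, odd_cnt` takes the values: (0, 0) → (1, 0) → (1, 1) → (2, 1) → (2, 2) → (3, 2) → (3, 3) → (4, 3)

Answer: 4, 3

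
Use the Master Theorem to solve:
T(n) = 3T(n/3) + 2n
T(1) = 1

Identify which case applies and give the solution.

a=3, b=3, f(n)=2n. log_3(3) = 1. Since c=1 = 1, Case 2 applies: T(n) = Θ(n^log_b(a) · log n) = O(n log n).

Answer: O(n log n) - Case 2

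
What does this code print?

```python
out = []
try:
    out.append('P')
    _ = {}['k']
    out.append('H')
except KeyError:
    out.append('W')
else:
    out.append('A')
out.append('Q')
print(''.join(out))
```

Execution trace: 'P' (try body) → 'W' (except KeyError) → 'Q' (after the try/except). Output: PWQ

Answer: PWQ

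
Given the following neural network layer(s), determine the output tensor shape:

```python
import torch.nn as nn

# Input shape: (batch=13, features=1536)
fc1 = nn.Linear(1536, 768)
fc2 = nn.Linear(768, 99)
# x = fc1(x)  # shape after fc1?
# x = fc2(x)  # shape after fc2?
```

Input: (13, 1536) -> after fc1: (13, 768) -> Output: (13, 99)

Answer: (13, 99)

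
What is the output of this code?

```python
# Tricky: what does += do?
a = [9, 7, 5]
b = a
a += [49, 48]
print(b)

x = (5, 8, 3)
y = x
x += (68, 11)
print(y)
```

Key concept: += behavior differs for mutable vs immutable.
Step by step:
`a = [9, 7, 5]` → a = [9, 7, 5]
`b = a` → b = [9, 7, 5] (same object as a)
`a += [49, 48]` → a = [9, 7, 5, 49, 48] (same object as b); b = [9, 7, 5, 49, 48] (same object as a)
`print(b)` → prints [9, 7, 5, 49, 48]
`x = (5, 8, 3)` → x = (5, 8, 3)
`y = x` → y = (5, 8, 3)
`x += (68, 11)` → x = (5, 8, 3, 68, 11)
`print(y)` → prints (5, 8, 3)

Answer:
[9, 7, 5, 49, 48]
(5, 8, 3)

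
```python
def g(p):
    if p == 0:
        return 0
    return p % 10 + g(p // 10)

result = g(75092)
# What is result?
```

Sum of digits of 75092: 2 + 9 + 0 + 5 + 7 = 23

Answer: 23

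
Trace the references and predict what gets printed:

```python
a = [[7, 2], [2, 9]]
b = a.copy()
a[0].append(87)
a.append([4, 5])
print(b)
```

Key concept: shallow copy with nested lists.
Step by step:
`a = [[7, 2], [2, 9]]` → a = [[7, 2], [2, 9]]
`b = a.copy()` → b = [[7, 2], [2, 9]]
`a[0].append(87)` → a = [[7, 2, 87], [2, 9]]; b = [[7, 2, 87], [2, 9]]
`a.append([4, 5])` → a = [[7, 2, 87], [2, 9], [4, 5]]
`print(b)` → prints [[7, 2, 87], [2, 9]]

Answer: [[7, 2, 87], [2, 9]]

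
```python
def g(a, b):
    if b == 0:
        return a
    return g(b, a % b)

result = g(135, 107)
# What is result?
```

g(135, 107) -> g(107, 28) -> g(28, 23) -> g(23, 5) -> g(5, 3) -> g(3, 2) -> g(2, 1) -> g(1, 0) -> 1

Answer: 1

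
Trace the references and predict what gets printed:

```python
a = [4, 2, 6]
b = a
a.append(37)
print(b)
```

Key concept: basic list aliasing.
Step by step:
`a = [4, 2, 6]` → a = [4, 2, 6]
`b = a` → b = [4, 2, 6] (same object as a)
`a.append(37)` → a = [4, 2, 6, 37] (same object as b); b = [4, 2, 6, 37] (same object as a)
`print(b)` → prints [4, 2, 6, 37]

Answer: [4, 2, 6, 37]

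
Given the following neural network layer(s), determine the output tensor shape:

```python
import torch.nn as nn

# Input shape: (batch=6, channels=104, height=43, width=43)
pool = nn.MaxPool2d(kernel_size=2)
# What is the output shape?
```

Input: (6, 104, 43, 43) -> Output: (6, 104, 21, 21)

Answer: (6, 104, 21, 21)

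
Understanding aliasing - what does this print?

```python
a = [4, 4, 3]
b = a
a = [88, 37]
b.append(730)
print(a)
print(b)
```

Key concept: rebinding vs mutation: a is rebound to a new list, b still points at the original.
Step by step:
`a = [4, 4, 3]` → a = [4, 4, 3]
`b = a` → b = [4, 4, 3] (same object as a)
`a = [88, 37]` → a = [88, 37]
`b.append(730)` → b = [4, 4, 3, 730]
`print(a)` → prints [88, 37]
`print(b)` → prints [4, 4, 3, 730]

Answer:
[88, 37]
[4, 4, 3, 730]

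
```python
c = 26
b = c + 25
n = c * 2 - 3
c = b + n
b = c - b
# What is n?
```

Trace:
`c = 26` → c = 26
`b = c + 25` → b = 51
`n = c * 2 - 3` → n = 49
`c = b + n` → c = 100
`b = c - b` → b = 49
So n = 49

Answer: 49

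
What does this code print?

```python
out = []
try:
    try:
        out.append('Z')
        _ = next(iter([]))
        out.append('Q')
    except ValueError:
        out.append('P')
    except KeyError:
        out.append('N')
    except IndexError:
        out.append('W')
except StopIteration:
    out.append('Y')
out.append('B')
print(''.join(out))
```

Execution trace: 'Z' (try body) → 'Y' (outer except StopIteration) → 'B' (after the try/except). Output: ZYB

Answer: ZYB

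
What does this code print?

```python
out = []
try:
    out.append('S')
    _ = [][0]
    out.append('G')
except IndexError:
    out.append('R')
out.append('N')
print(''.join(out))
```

Execution trace: 'S' (try body) → 'R' (except IndexError) → 'N' (after the try/except). Output: SRN

Answer: SRN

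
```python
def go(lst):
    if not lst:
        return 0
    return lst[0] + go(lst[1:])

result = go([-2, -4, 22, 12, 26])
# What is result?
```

(-2) + (-4) + 22 + 12 + 26 + 0 = 54

Answer: 54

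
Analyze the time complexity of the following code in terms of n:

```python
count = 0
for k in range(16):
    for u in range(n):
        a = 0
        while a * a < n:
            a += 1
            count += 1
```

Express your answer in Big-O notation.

Each loop level contributes: 1 × n × √n. Multiplying the contributions gives O(n√n).

Answer: O(n√n)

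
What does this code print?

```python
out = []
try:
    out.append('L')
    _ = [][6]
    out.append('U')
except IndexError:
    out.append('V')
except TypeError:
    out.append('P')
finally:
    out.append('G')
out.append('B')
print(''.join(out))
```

Execution trace: 'L' (try body) → 'V' (except IndexError) → 'G' (finally) → 'B' (after the try/except). Output: LVGB

Answer: LVGB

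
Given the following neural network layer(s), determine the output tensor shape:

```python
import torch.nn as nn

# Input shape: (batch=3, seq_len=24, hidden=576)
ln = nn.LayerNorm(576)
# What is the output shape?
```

Input: (3, 24, 576) -> Output: (3, 24, 576)

Answer: (3, 24, 576)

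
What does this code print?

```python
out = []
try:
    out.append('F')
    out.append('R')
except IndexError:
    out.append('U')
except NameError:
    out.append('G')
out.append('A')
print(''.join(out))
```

Execution trace: 'F' (try body) → 'R' (try body, no exception) → 'A' (after the try/except). Output: FRA

Answer: FRA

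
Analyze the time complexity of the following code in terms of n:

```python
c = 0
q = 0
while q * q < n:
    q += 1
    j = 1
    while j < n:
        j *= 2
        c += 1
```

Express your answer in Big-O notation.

Each loop level contributes: √n × log n. Multiplying the contributions gives O(√n log n).

Answer: O(√n log n)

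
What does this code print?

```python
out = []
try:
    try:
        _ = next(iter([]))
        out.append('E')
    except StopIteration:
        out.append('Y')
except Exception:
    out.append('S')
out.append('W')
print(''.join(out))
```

Execution trace: 'Y' (inner except StopIteration) → 'W' (after the try/except). Output: YW

Answer: YW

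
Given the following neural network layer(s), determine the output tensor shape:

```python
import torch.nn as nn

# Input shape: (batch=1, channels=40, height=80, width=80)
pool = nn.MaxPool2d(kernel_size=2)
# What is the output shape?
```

Input: (1, 40, 80, 80) -> Output: (1, 40, 40, 40)

Answer: (1, 40, 40, 40)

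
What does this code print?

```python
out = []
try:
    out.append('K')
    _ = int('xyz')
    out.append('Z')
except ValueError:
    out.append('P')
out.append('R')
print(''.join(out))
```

Execution trace: 'K' (try body) → 'P' (except ValueError) → 'R' (after the try/except). Output: KPR

Answer: KPR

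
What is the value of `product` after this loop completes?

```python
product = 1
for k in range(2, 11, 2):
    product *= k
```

Product of even numbers 2 to 10
`product` takes the values: 1 → 2 → 8 → 48 → 384 → 3840

Answer: 3840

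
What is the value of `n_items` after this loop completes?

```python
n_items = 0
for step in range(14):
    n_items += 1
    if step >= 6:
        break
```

Loop breaks when step reaches 6, n_items is 7
`n_items` takes the values: 0 → 1 → 2 → 3 → 4 → 5 → 6 → 7

Answer: 7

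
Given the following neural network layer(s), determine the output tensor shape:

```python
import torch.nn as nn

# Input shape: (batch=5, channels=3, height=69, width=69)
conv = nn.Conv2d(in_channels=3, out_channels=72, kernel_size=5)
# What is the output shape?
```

Input: (5, 3, 69, 69) -> Output: (5, 72, 65, 65)

Answer: (5, 72, 65, 65)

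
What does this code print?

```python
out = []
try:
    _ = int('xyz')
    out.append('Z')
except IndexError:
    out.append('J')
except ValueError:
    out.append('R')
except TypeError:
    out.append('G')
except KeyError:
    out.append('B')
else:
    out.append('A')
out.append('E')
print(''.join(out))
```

Execution trace: 'R' (except ValueError) → 'E' (after the try/except). Output: RE

Answer: RE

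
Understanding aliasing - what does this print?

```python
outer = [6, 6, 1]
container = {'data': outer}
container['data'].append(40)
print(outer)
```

Key concept: dict holds reference to list.
Step by step:
`outer = [6, 6, 1]` → outer = [6, 6, 1]
`container = {'data': outer}` → container = {'data': [6, 6, 1]}
`container['data'].append(40)` → outer = [6, 6, 1, 40]; container = {'data': [6, 6, 1, 40]}
`print(outer)` → prints [6, 6, 1, 40]

Answer: [6, 6, 1, 40]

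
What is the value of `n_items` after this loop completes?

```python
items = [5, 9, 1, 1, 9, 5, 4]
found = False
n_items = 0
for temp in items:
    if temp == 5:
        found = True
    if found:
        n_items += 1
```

Count elements after first 5 in [5, 9, 1, 1, 9, 5, 4]
`n_items` takes the values: 0 → 1 → 2 → 3 → 4 → 5 → 6 → 7

Answer: 7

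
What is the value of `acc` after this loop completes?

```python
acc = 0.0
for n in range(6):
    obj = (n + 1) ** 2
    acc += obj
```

Sum of squared losses 1² + 2² + ... + 6²
`acc` takes the values: 0.0 → 1.0 → 5.0 → 14.0 → 30.0 → 55.0 → 91.0

Answer: 91.0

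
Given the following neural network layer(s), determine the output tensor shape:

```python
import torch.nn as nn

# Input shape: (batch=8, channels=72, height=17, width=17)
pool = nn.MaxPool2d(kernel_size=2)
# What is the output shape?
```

Input: (8, 72, 17, 17) -> Output: (8, 72, 8, 8)

Answer: (8, 72, 8, 8)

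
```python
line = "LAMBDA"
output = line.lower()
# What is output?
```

Trace:
`line = "LAMBDA"` → line = 'LAMBDA'
`output = line.lower()` → output = 'lambda'
So output = 'lambda'

Answer: 'lambda'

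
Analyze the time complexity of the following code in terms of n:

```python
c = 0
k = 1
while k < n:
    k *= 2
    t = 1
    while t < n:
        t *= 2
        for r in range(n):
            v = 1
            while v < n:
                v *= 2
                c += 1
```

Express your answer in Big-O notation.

Each loop level contributes: log n × log n × n × log n. Multiplying the contributions gives O(n log^3 n).

Answer: O(n log^3 n)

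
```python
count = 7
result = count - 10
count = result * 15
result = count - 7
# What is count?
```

Trace:
`count = 7` → count = 7
`result = count - 10` → result = -3
`count = result * 15` → count = -45
`result = count - 7` → result = -52
So count = -45

Answer: -45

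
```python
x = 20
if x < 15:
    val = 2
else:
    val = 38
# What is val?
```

Trace:
`x = 20` → x = 20
`if x < 15: ...` → x < 15 is False, take else branch → val = 38
So val = 38

Answer: 38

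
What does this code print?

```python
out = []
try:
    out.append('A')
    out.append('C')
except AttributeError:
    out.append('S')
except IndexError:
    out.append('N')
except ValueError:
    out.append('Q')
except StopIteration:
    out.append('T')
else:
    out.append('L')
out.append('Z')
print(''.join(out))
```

Execution trace: 'A' (try body) → 'C' (try body, no exception) → 'L' (else) → 'Z' (after the try/except). Output: ACLZ

Answer: ACLZ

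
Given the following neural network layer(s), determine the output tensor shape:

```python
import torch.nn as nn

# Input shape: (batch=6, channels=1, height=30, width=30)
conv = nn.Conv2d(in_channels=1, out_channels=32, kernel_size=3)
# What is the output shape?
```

Input: (6, 1, 30, 30) -> Output: (6, 32, 28, 28)

Answer: (6, 32, 28, 28)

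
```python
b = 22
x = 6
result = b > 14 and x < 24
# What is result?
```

Trace:
`b = 22` → b = 22
`x = 6` → x = 6
`result = b > 14 and x < 24` → result = True
So result = True

Answer: True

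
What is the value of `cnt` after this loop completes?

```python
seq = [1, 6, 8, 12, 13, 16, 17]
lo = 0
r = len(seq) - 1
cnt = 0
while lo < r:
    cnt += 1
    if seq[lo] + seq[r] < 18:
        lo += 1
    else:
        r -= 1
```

Steps to find pair summing to 18
`cnt` takes the values: 0 → 1 → 2 → 3 → 4 → 5 → 6

Answer: 6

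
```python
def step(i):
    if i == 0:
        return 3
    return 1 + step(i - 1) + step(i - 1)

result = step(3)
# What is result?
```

step(i) = 1 + 2·step(i-1), step(0)=3. Closed form: (3+1)·2^3 - 1 = 31.

Answer: 31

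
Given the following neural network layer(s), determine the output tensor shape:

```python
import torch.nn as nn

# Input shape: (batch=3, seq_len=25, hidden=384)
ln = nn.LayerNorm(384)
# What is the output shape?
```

Input: (3, 25, 384) -> Output: (3, 25, 384)

Answer: (3, 25, 384)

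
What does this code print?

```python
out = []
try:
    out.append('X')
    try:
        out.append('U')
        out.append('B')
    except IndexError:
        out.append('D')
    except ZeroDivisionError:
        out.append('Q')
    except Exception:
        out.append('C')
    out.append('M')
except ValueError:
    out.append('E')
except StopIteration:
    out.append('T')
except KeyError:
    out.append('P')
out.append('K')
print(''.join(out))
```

Execution trace: 'X' (try body) → 'U' (inner try body) → 'B' (inner try body, no exception) → 'M' (try body, no exception) → 'K' (after the try/except). Output: XUBMK

Answer: XUBMK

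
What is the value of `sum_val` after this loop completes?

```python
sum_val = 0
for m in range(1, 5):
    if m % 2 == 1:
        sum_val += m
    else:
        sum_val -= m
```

Add odd, subtract even
`sum_val` takes the values: 0 → 1 → -1 → 2 → -2

Answer: -2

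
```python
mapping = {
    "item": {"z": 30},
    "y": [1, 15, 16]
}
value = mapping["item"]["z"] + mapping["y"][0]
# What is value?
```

Trace:
`mapping = { ...` → mapping = {'item': {'z': 30}, 'y': [1, 15, 16]}
`value = mapping["item"]["z"] + mapping["y"][0]` → value = 31
So value = 31

Answer: 31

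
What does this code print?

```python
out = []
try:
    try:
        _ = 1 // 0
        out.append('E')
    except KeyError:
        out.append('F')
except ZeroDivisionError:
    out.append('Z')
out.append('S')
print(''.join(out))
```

Execution trace: 'Z' (outer except ZeroDivisionError) → 'S' (after the try/except). Output: ZS

Answer: ZS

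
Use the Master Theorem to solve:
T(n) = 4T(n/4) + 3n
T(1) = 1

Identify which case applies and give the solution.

a=4, b=4, f(n)=3n. log_4(4) = 1. Since c=1 = 1, Case 2 applies: T(n) = Θ(n^log_b(a) · log n) = O(n log n).

Answer: O(n log n) - Case 2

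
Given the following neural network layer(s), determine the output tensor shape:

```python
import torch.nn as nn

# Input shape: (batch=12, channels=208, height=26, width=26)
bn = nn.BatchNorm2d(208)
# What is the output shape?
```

Input: (12, 208, 26, 26) -> Output: (12, 208, 26, 26)

Answer: (12, 208, 26, 26)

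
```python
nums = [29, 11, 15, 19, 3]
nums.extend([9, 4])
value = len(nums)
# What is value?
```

Trace:
`nums = [29, 11, 15, 19, 3]` → nums = [29, 11, 15, 19, 3]
`nums.extend([9, 4])` → nums = [29, 11, 15, 19, 3, 9, 4]
`value = len(nums)` → value = 7
So value = 7

Answer: 7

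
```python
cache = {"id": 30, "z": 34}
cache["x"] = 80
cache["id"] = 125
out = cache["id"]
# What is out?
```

Trace:
`cache = {"id": 30, "z": 34}` → cache = {'id': 30, 'z': 34}
`cache["x"] = 80` → cache = {'id': 30, 'z': 34, 'x': 80}
`cache["id"] = 125` → cache = {'id': 125, 'z': 34, 'x': 80}
`out = cache["id"]` → out = 125
So out = 125

Answer: 125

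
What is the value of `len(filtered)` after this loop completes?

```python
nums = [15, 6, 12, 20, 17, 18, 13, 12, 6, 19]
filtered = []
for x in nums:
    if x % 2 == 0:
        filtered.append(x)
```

Count even numbers in [15, 6, 12, 20, 17, 18, 13, 12, 6, 19]
`filtered` takes the values: [] → [6] → [6, 12] → [6, 12, 20] → [6, 12, 20, 18] → [6, 12, 20, 18, 12] → [6, 12, 20, 18, 12, 6]
So `len(filtered)` = 6

Answer: 6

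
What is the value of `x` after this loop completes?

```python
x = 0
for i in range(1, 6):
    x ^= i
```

XOR of 1 to 5
`x` takes the values: 0 → 1 → 3 → 0 → 4 → 1

Answer: 1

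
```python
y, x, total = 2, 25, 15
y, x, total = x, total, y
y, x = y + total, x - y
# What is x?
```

Trace:
`y, x, total = 2, 25, 15` → y = 2; x = 25; total = 15
`y, x, total = x, total, y` → y = 25; x = 15; total = 2
`y, x = y + total, x - y` → y = 27; x = -10
So x = -10

Answer: -10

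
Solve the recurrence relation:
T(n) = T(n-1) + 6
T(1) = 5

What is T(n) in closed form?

Unrolling: T(n) = T(1) + 6·(n-1) = 5 + 6(n-1) = 6n - 1.

Answer: T(n) = 6n - 1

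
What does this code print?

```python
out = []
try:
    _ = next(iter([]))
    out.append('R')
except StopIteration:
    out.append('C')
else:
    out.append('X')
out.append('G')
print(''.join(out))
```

Execution trace: 'C' (except StopIteration) → 'G' (after the try/except). Output: CG

Answer: CG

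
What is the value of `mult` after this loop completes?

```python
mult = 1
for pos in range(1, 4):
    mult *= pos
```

3! = 6
`mult` takes the values: 1 → 2 → 6

Answer: 6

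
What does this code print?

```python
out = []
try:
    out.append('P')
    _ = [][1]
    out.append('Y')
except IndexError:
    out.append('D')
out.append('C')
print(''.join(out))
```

Execution trace: 'P' (try body) → 'D' (except IndexError) → 'C' (after the try/except). Output: PDC

Answer: PDC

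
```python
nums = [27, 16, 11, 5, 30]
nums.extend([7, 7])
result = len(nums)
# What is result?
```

Trace:
`nums = [27, 16, 11, 5, 30]` → nums = [27, 16, 11, 5, 30]
`nums.extend([7, 7])` → nums = [27, 16, 11, 5, 30, 7, 7]
`result = len(nums)` → result = 7
So result = 7

Answer: 7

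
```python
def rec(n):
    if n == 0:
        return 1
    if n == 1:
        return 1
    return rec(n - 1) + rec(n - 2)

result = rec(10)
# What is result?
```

Build up from base cases: rec(0)=1, rec(1)=1, rec(2)=2, rec(3)=3, rec(4)=5, rec(5)=8, rec(6)=13, ..., rec(10)=89

Answer: 89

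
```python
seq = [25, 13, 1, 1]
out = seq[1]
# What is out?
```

Trace:
`seq = [25, 13, 1, 1]` → seq = [25, 13, 1, 1]
`out = seq[1]` → out = 13
So out = 13

Answer: 13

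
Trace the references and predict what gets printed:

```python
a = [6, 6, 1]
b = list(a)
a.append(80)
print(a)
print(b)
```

Key concept: list() constructor creates copy.
Step by step:
`a = [6, 6, 1]` → a = [6, 6, 1]
`b = list(a)` → b = [6, 6, 1]
`a.append(80)` → a = [6, 6, 1, 80]
`print(a)` → prints [6, 6, 1, 80]
`print(b)` → prints [6, 6, 1]

Answer:
[6, 6, 1, 80]
[6, 6, 1]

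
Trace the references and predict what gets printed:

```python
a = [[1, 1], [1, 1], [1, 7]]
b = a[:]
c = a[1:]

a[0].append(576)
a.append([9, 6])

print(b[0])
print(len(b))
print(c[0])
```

Key concept: slice with nested mutation.
Step by step:
`a = [[1, 1], [1, 1], [1, 7]]` → a = [[1, 1], [1, 1], [1, 7]]
`b = a[:]` → b = [[1, 1], [1, 1], [1, 7]]
`c = a[1:]` → c = [[1, 1], [1, 7]]
`a[0].append(576)` → a = [[1, 1, 576], [1, 1], [1, 7]]; b = [[1, 1, 576], [1, 1], [1, 7]]
`a.append([9, 6])` → a = [[1, 1, 576], [1, 1], [1, 7], [9, 6]]
`print(b[0])` → prints [1, 1, 576]
`print(len(b))` → prints 3
`print(c[0])` → prints [1, 1]

Answer:
[1, 1, 576]
3
[1, 1]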